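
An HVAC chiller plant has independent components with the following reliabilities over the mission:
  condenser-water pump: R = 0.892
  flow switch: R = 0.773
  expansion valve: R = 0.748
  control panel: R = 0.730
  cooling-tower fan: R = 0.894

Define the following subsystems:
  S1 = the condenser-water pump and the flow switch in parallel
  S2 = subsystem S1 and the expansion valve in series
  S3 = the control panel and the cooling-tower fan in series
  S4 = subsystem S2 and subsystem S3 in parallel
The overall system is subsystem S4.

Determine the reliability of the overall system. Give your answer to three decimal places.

0.906

Parallel (condenser-water pump and flow switch): 1 − (1 − 0.89200)(1 − 0.77300) = 0.97548
Series ([0.97548] and expansion valve): 0.97548 × 0.74800 = 0.72966
Series (control panel and cooling-tower fan): 0.73000 × 0.89400 = 0.65262
Parallel ([0.72966] and [0.65262]): 1 − (1 − 0.72966)(1 − 0.65262) = 0.906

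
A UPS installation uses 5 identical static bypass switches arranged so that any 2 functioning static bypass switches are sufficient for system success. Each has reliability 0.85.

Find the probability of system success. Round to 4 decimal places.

R = Σ_{i=2}^{5} C(5,i) p^i (1−p)^{5−i} with p = 0.85
C(5,2)·0.85^2·0.15^3 = 0.024384
C(5,3)·0.85^3·0.15^2 = 0.138178
C(5,4)·0.85^4·0.15^1 = 0.391505
C(5,5)·0.85^5·0.15^0 = 0.443705
Sum = 0.9978

0.9978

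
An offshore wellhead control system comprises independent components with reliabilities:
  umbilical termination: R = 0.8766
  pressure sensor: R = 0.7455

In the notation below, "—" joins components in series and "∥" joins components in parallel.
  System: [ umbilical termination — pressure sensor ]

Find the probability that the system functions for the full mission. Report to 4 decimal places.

Series (umbilical termination and pressure sensor): 0.876600 × 0.745500 = 0.6535

0.6535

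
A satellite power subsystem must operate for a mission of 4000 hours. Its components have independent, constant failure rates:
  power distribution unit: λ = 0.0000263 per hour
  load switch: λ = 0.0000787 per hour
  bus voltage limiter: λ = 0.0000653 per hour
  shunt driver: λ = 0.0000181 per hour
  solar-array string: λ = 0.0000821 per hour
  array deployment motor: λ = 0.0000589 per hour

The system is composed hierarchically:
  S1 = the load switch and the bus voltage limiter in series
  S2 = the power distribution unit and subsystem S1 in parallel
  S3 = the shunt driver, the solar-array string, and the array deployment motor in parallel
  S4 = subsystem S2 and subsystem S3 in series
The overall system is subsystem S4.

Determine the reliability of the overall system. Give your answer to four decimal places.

0.9524

R(power distribution unit) = exp(−0.0000263 × 4000) = 0.900144
R(load switch) = exp(−0.0000787 × 4000) = 0.729935
R(bus voltage limiter) = exp(−0.0000653 × 4000) = 0.770127
R(shunt driver) = exp(−0.0000181 × 4000) = 0.930159
R(solar-array string) = exp(−0.0000821 × 4000) = 0.720075
R(array deployment motor) = exp(−0.0000589 × 4000) = 0.790097
Series (load switch and bus voltage limiter): 0.729935 × 0.770127 = 0.562143
Parallel (power distribution unit and [0.562143]): 1 − (1 − 0.900144)(1 − 0.562143) = 0.956277
Parallel (shunt driver, solar-array string, and array deployment motor): 1 − (1 − 0.930159)(1 − 0.720075)(1 − 0.790097) = 0.995896
Series ([0.956277] and [0.995896]): 0.956277 × 0.995896 = 0.9524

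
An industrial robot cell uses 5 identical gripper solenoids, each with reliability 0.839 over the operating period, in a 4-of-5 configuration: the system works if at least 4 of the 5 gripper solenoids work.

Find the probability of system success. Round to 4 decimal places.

0.8146

R = Σ_{i=4}^{5} C(5,i) p^i (1−p)^{5−i} with p = 0.839
C(5,4)·0.839^4·0.161^1 = 0.398881
C(5,5)·0.839^5·0.161^0 = 0.415729
Sum = 0.8146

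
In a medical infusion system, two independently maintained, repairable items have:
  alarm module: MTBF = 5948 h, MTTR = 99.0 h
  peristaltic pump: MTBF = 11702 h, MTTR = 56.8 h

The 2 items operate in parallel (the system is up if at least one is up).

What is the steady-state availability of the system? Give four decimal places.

0.9999

A(alarm module) = MTBF/(MTBF+MTTR) = 5948/(5948+99.0) = 0.983628
A(peristaltic pump) = MTBF/(MTBF+MTTR) = 11702/(11702+56.8) = 0.995170
Parallel availability: 1 − (1 − 0.983628)(1 − 0.995170) = 0.9999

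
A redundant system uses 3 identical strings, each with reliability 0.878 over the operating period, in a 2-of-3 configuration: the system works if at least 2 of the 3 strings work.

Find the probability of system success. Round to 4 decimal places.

R = Σ_{i=2}^{3} C(3,i) p^i (1−p)^{3−i} with p = 0.878
C(3,2)·0.878^2·0.122^1 = 0.282144
C(3,3)·0.878^3·0.122^0 = 0.676836
Sum = 0.9590

0.9590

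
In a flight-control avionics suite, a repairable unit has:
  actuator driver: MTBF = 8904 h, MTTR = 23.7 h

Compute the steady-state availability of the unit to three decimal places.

A(actuator driver) = MTBF/(MTBF+MTTR) = 8904/(8904+23.7) = 0.997

0.997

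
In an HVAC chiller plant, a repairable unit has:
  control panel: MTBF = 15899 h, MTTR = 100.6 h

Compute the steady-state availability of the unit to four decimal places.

0.9937

A(control panel) = MTBF/(MTBF+MTTR) = 15899/(15899+100.6) = 0.9937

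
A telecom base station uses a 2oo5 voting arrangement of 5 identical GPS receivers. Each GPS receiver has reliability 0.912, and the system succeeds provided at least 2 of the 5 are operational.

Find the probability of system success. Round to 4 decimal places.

R = Σ_{i=2}^{5} C(5,i) p^i (1−p)^{5−i} with p = 0.912
C(5,2)·0.912^2·0.088^3 = 0.005668
C(5,3)·0.912^3·0.088^2 = 0.058742
C(5,4)·0.912^4·0.088^1 = 0.304391
C(5,5)·0.912^5·0.088^0 = 0.630920
Sum = 0.9997

0.9997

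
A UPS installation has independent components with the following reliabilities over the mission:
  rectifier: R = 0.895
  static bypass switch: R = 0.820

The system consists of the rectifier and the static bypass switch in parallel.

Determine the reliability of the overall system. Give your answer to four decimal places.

0.9811

Parallel (rectifier and static bypass switch): 1 − (1 − 0.895000)(1 − 0.820000) = 0.9811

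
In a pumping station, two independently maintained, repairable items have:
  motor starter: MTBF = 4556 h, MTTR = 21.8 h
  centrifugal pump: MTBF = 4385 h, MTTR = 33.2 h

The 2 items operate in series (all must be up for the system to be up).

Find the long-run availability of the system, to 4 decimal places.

0.9878

A(motor starter) = MTBF/(MTBF+MTTR) = 4556/(4556+21.8) = 0.995238
A(centrifugal pump) = MTBF/(MTBF+MTTR) = 4385/(4385+33.2) = 0.992486
Series availability: 0.995238 × 0.992486 = 0.9878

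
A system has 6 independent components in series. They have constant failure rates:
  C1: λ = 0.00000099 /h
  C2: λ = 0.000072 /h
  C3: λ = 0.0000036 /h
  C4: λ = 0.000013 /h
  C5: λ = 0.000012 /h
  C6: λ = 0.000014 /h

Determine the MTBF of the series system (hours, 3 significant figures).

8650

Series of exponential components: λ_sys = Σ λ_i
λ_sys = 0.00000099 + 0.000072 + 0.0000036 + 0.000013 + 0.000012 + 0.000014 = 1.1559e-04 /h
MTBF = 1 / λ_sys = 8650 h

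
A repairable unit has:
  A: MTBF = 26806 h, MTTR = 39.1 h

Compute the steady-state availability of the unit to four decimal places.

0.9985

A(A) = MTBF/(MTBF+MTTR) = 26806/(26806+39.1) = 0.9985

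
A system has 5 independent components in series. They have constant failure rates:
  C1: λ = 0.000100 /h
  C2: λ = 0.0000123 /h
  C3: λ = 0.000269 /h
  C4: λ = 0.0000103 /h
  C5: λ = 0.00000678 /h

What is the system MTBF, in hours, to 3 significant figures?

Series of exponential components: λ_sys = Σ λ_i
λ_sys = 0.000100 + 0.0000123 + 0.000269 + 0.0000103 + 0.00000678 = 3.9838e-04 /h
MTBF = 1 / λ_sys = 2510 h

2510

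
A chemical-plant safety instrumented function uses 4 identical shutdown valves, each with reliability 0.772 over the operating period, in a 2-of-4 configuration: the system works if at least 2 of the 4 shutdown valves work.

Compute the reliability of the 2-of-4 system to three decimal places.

R = Σ_{i=2}^{4} C(4,i) p^i (1−p)^{4−i} with p = 0.772
C(4,2)·0.772^2·0.228^2 = 0.18589
C(4,3)·0.772^3·0.228^1 = 0.41961
C(4,4)·0.772^4·0.228^0 = 0.35520
Sum = 0.961

0.961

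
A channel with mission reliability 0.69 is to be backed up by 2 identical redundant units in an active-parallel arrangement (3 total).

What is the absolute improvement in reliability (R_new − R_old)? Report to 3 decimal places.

R_before = 0.69
R_after = 1 − (1 − 0.69)^3 = 0.970
ΔR = 0.970 − 0.69 = 0.280

0.280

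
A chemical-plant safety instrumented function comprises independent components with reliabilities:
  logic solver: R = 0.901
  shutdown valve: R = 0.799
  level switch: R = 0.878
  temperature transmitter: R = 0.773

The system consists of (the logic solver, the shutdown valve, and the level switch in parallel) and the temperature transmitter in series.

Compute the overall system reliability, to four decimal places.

Parallel (logic solver, shutdown valve, and level switch): 1 − (1 − 0.901000)(1 − 0.799000)(1 − 0.878000) = 0.997572
Series ([0.997572] and temperature transmitter): 0.997572 × 0.773000 = 0.7711

0.7711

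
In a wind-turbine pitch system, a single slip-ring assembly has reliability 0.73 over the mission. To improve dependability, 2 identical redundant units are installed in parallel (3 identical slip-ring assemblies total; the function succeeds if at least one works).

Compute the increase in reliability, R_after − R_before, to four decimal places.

0.2503

R_before = 0.73
R_after = 1 − (1 − 0.73)^3 = 0.9803
ΔR = 0.9803 − 0.73 = 0.2503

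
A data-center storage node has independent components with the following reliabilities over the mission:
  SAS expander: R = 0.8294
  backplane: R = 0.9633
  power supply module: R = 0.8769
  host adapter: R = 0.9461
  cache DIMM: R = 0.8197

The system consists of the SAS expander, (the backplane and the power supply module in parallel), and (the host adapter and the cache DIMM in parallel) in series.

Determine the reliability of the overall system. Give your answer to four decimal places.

Parallel (backplane and power supply module): 1 − (1 − 0.963300)(1 − 0.876900) = 0.995482
Parallel (host adapter and cache DIMM): 1 − (1 − 0.946100)(1 − 0.819700) = 0.990282
Series (SAS expander, [0.995482], and [0.990282]): 0.829400 × 0.995482 × 0.990282 = 0.8176

0.8176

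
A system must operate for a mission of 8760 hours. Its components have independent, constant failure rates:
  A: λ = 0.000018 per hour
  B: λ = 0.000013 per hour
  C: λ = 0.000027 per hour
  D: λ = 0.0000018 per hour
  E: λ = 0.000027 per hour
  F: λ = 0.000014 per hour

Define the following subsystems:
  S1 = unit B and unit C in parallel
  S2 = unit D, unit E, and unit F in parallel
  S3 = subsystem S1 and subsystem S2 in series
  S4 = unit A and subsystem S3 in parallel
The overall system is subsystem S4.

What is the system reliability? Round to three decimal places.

0.997

R(A) = exp(−0.000018 × 8760) = 0.85412
R(B) = exp(−0.000013 × 8760) = 0.89237
R(C) = exp(−0.000027 × 8760) = 0.78937
R(D) = exp(−0.0000018 × 8760) = 0.98436
R(E) = exp(−0.000027 × 8760) = 0.78937
R(F) = exp(−0.000014 × 8760) = 0.88458
Parallel (B and C): 1 − (1 − 0.89237)(1 − 0.78937) = 0.97733
Parallel (D, E, and F): 1 − (1 − 0.98436)(1 − 0.78937)(1 − 0.88458) = 0.99962
Series ([0.97733] and [0.99962]): 0.97733 × 0.99962 = 0.97696
Parallel (A and [0.97696]): 1 − (1 − 0.85412)(1 − 0.97696) = 0.997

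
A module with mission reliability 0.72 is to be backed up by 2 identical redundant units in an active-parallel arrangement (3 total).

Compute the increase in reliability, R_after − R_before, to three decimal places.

R_before = 0.72
R_after = 1 − (1 − 0.72)^3 = 0.978
ΔR = 0.978 − 0.72 = 0.258

0.258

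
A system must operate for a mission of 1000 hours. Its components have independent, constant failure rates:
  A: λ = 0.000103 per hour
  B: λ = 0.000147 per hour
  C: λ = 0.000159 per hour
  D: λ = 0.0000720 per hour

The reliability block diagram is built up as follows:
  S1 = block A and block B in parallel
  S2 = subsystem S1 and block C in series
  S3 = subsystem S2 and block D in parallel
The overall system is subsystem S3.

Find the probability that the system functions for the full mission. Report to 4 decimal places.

0.9890

R(A) = exp(−0.000103 × 1000) = 0.902127
R(B) = exp(−0.000147 × 1000) = 0.863294
R(C) = exp(−0.000159 × 1000) = 0.852996
R(D) = exp(−0.0000720 × 1000) = 0.930531
Parallel (A and B): 1 − (1 − 0.902127)(1 − 0.863294) = 0.986620
Series ([0.986620] and C): 0.986620 × 0.852996 = 0.841583
Parallel ([0.841583] and D): 1 − (1 − 0.841583)(1 − 0.930531) = 0.9890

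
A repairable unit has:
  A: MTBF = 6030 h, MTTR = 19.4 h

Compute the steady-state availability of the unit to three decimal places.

A(A) = MTBF/(MTBF+MTTR) = 6030/(6030+19.4) = 0.997

0.997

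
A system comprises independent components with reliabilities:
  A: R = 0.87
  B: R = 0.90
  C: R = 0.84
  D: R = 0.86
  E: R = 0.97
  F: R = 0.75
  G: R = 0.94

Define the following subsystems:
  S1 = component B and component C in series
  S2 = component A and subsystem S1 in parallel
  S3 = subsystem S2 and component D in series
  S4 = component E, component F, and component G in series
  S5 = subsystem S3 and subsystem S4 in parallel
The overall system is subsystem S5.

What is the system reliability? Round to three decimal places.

0.947

Series (B and C): 0.90000 × 0.84000 = 0.75600
Parallel (A and [0.75600]): 1 − (1 − 0.87000)(1 − 0.75600) = 0.96828
Series ([0.96828] and D): 0.96828 × 0.86000 = 0.83272
Series (E, F, and G): 0.97000 × 0.75000 × 0.94000 = 0.68385
Parallel ([0.83272] and [0.68385]): 1 − (1 − 0.83272)(1 − 0.68385) = 0.947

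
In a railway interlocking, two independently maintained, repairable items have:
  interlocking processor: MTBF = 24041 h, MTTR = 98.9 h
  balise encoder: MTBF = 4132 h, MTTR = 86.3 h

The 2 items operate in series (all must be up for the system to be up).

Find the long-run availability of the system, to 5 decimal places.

A(interlocking processor) = MTBF/(MTBF+MTTR) = 24041/(24041+98.9) = 0.995903
A(balise encoder) = MTBF/(MTBF+MTTR) = 4132/(4132+86.3) = 0.979542
Series availability: 0.995903 × 0.979542 = 0.97553

0.97553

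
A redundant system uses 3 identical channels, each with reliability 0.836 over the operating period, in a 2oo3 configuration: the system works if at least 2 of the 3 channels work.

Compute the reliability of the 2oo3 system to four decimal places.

0.9281

R = Σ_{i=2}^{3} C(3,i) p^i (1−p)^{3−i} with p = 0.836
C(3,2)·0.836^2·0.164^1 = 0.343857
C(3,3)·0.836^3·0.164^0 = 0.584277
Sum = 0.9281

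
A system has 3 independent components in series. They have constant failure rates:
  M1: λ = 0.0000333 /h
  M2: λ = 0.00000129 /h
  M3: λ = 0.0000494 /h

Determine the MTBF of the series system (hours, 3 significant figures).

11900

Series of exponential components: λ_sys = Σ λ_i
λ_sys = 0.0000333 + 0.00000129 + 0.0000494 = 8.3990e-05 /h
MTBF = 1 / λ_sys = 11900 h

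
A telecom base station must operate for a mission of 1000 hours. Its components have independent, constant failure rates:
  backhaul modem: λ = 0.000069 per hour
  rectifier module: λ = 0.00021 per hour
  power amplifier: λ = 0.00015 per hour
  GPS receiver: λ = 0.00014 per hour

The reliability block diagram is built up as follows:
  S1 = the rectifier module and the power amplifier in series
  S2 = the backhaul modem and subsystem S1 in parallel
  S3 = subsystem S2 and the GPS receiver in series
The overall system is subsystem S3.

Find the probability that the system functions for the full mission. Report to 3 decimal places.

0.852

R(backhaul modem) = exp(−0.000069 × 1000) = 0.93333
R(rectifier module) = exp(−0.00021 × 1000) = 0.81058
R(power amplifier) = exp(−0.00015 × 1000) = 0.86071
R(GPS receiver) = exp(−0.00014 × 1000) = 0.86936
Series (rectifier module and power amplifier): 0.81058 × 0.86071 = 0.69767
Parallel (backhaul modem and [0.69767]): 1 − (1 − 0.93333)(1 − 0.69767) = 0.97984
Series ([0.97984] and GPS receiver): 0.97984 × 0.86936 = 0.852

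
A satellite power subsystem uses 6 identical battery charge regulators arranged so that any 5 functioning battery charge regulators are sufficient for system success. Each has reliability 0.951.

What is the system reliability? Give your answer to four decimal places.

R = Σ_{i=5}^{6} C(6,i) p^i (1−p)^{6−i} with p = 0.951
C(6,5)·0.951^5·0.049^1 = 0.228691
C(6,6)·0.951^6·0.049^0 = 0.739747
Sum = 0.9684

0.9684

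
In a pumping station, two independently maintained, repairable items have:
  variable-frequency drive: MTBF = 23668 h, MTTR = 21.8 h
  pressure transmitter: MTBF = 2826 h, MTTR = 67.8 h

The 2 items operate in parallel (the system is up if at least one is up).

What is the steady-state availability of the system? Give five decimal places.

A(variable-frequency drive) = MTBF/(MTBF+MTTR) = 23668/(23668+21.8) = 0.999080
A(pressure transmitter) = MTBF/(MTBF+MTTR) = 2826/(2826+67.8) = 0.976571
Parallel availability: 1 − (1 − 0.999080)(1 − 0.976571) = 0.99998

0.99998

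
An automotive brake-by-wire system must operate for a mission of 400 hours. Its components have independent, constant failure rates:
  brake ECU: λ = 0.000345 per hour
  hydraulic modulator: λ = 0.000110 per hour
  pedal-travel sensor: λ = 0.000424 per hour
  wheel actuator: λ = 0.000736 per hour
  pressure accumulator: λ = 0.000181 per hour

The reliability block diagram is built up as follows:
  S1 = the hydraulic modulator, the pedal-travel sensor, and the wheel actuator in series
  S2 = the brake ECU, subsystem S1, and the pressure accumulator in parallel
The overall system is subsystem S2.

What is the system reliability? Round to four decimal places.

0.9964

R(brake ECU) = exp(−0.000345 × 400) = 0.871099
R(hydraulic modulator) = exp(−0.000110 × 400) = 0.956954
R(pedal-travel sensor) = exp(−0.000424 × 400) = 0.844002
R(wheel actuator) = exp(−0.000736 × 400) = 0.744978
R(pressure accumulator) = exp(−0.000181 × 400) = 0.930159
Series (hydraulic modulator, pedal-travel sensor, and wheel actuator): 0.956954 × 0.844002 × 0.744978 = 0.601697
Parallel (brake ECU, [0.601697], and pressure accumulator): 1 − (1 − 0.871099)(1 − 0.601697)(1 − 0.930159) = 0.9964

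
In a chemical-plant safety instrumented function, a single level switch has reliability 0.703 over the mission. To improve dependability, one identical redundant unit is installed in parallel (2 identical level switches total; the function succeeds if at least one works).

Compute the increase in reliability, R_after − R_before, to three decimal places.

R_before = 0.703
R_after = 1 − (1 − 0.703)^2 = 0.912
ΔR = 0.912 − 0.703 = 0.209

0.209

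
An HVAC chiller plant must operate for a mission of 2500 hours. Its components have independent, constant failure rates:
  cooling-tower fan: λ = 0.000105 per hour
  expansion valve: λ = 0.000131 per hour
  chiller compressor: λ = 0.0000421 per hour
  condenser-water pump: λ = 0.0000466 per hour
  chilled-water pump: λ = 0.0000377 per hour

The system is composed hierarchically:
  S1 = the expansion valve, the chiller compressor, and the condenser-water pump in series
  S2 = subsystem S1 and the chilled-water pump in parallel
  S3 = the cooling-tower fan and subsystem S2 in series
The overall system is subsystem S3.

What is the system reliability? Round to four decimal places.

0.7399

R(cooling-tower fan) = exp(−0.000105 × 2500) = 0.769126
R(expansion valve) = exp(−0.000131 × 2500) = 0.720723
R(chiller compressor) = exp(−0.0000421 × 2500) = 0.900099
R(condenser-water pump) = exp(−0.0000466 × 2500) = 0.890030
R(chilled-water pump) = exp(−0.0000377 × 2500) = 0.910055
Series (expansion valve, chiller compressor, and condenser-water pump): 0.720723 × 0.900099 × 0.890030 = 0.577382
Parallel ([0.577382] and chilled-water pump): 1 − (1 − 0.577382)(1 − 0.910055) = 0.961988
Series (cooling-tower fan and [0.961988]): 0.769126 × 0.961988 = 0.7399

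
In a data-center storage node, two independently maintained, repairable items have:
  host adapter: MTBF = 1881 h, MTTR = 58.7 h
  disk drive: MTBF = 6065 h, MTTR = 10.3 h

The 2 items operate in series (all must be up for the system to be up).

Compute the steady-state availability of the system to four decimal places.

A(host adapter) = MTBF/(MTBF+MTTR) = 1881/(1881+58.7) = 0.969738
A(disk drive) = MTBF/(MTBF+MTTR) = 6065/(6065+10.3) = 0.998305
Series availability: 0.969738 × 0.998305 = 0.9681

0.9681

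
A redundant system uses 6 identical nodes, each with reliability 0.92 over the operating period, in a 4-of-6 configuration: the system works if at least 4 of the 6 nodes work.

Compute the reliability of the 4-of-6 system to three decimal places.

0.991

R = Σ_{i=4}^{6} C(6,i) p^i (1−p)^{6−i} with p = 0.92
C(6,4)·0.92^4·0.08^2 = 0.06877
C(6,5)·0.92^5·0.08^1 = 0.31636
C(6,6)·0.92^6·0.08^0 = 0.60636
Sum = 0.991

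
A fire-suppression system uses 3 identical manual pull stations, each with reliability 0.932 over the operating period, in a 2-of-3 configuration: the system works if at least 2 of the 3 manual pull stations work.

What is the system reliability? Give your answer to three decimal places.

R = Σ_{i=2}^{3} C(3,i) p^i (1−p)^{3−i} with p = 0.932
C(3,2)·0.932^2·0.068^1 = 0.17720
C(3,3)·0.932^3·0.068^0 = 0.80956
Sum = 0.987

0.987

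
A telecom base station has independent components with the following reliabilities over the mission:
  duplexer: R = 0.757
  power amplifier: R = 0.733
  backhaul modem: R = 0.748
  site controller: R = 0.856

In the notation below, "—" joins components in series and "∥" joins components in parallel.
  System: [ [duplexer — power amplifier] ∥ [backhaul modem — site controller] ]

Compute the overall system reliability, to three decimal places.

Series (duplexer and power amplifier): 0.75700 × 0.73300 = 0.55488
Series (backhaul modem and site controller): 0.74800 × 0.85600 = 0.64029
Parallel ([0.55488] and [0.64029]): 1 − (1 − 0.55488)(1 − 0.64029) = 0.840

0.840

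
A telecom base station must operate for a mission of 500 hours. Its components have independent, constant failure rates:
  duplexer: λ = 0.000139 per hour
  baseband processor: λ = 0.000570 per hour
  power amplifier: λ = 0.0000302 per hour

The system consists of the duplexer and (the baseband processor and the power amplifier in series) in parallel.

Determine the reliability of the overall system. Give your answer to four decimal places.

R(duplexer) = exp(−0.000139 × 500) = 0.932860
R(baseband processor) = exp(−0.000570 × 500) = 0.752014
R(power amplifier) = exp(−0.0000302 × 500) = 0.985013
Series (baseband processor and power amplifier): 0.752014 × 0.985013 = 0.740744
Parallel (duplexer and [0.740744]): 1 − (1 − 0.932860)(1 − 0.740744) = 0.9826

0.9826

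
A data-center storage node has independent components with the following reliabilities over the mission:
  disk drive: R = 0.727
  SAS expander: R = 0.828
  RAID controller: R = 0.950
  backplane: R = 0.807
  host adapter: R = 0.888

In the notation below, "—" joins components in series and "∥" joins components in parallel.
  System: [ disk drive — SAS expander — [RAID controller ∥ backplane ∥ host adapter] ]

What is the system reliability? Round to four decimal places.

0.6013

Parallel (RAID controller, backplane, and host adapter): 1 − (1 − 0.950000)(1 − 0.807000)(1 − 0.888000) = 0.998919
Series (disk drive, SAS expander, and [0.998919]): 0.727000 × 0.828000 × 0.998919 = 0.6013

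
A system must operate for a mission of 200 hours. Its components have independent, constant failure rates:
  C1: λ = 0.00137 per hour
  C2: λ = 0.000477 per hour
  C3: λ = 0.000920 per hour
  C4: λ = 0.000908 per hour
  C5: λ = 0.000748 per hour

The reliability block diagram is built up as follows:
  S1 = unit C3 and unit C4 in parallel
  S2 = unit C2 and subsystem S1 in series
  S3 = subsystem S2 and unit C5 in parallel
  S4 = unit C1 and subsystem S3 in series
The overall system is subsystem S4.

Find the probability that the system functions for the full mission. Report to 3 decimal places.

0.748

R(C1) = exp(−0.00137 × 200) = 0.76033
R(C2) = exp(−0.000477 × 200) = 0.90901
R(C3) = exp(−0.000920 × 200) = 0.83194
R(C4) = exp(−0.000908 × 200) = 0.83393
R(C5) = exp(−0.000748 × 200) = 0.86105
Parallel (C3 and C4): 1 − (1 − 0.83194)(1 − 0.83393) = 0.97209
Series (C2 and [0.97209]): 0.90901 × 0.97209 = 0.88364
Parallel ([0.88364] and C5): 1 − (1 − 0.88364)(1 − 0.86105) = 0.98383
Series (C1 and [0.98383]): 0.76033 × 0.98383 = 0.748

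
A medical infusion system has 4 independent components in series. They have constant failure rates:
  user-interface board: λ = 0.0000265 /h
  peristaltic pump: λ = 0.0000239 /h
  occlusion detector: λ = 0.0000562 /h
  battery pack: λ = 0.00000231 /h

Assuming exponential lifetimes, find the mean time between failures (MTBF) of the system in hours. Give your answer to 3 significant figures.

9180

Series of exponential components: λ_sys = Σ λ_i
λ_sys = 0.0000265 + 0.0000239 + 0.0000562 + 0.00000231 = 1.0891e-04 /h
MTBF = 1 / λ_sys = 9180 h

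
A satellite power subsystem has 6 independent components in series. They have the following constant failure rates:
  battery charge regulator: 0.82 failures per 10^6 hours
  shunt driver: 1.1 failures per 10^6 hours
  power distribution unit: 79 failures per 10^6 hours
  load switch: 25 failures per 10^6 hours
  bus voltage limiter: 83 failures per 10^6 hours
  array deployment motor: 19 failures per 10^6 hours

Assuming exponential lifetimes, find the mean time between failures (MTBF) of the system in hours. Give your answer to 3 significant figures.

4810

Series of exponential components: λ_sys = Σ λ_i
λ_sys = 0.00000082 + 0.0000011 + 0.000079 + 0.000025 + 0.000083 + 0.000019 = 2.0792e-04 /h
MTBF = 1 / λ_sys = 4810 h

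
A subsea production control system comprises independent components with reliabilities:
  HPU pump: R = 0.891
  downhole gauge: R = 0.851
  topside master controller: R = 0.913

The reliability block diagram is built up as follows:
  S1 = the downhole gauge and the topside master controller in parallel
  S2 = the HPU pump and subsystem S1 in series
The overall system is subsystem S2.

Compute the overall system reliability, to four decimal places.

0.8794

Parallel (downhole gauge and topside master controller): 1 − (1 − 0.851000)(1 − 0.913000) = 0.987037
Series (HPU pump and [0.987037]): 0.891000 × 0.987037 = 0.8794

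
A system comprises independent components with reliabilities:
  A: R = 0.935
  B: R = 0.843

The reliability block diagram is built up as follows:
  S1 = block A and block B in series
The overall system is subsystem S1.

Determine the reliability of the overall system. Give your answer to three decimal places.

Series (A and B): 0.93500 × 0.84300 = 0.788

0.788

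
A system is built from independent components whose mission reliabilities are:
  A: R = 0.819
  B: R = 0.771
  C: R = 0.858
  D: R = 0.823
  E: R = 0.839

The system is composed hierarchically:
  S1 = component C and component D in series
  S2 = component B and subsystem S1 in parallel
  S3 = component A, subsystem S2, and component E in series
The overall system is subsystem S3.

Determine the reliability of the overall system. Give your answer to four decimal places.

0.6409

Series (C and D): 0.858000 × 0.823000 = 0.706134
Parallel (B and [0.706134]): 1 − (1 − 0.771000)(1 − 0.706134) = 0.932705
Series (A, [0.932705], and E): 0.819000 × 0.932705 × 0.839000 = 0.6409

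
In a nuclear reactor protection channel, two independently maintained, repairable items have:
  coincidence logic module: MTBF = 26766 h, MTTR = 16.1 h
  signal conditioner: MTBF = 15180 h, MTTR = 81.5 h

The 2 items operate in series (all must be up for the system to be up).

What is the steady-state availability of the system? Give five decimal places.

A(coincidence logic module) = MTBF/(MTBF+MTTR) = 26766/(26766+16.1) = 0.999399
A(signal conditioner) = MTBF/(MTBF+MTTR) = 15180/(15180+81.5) = 0.994660
Series availability: 0.999399 × 0.994660 = 0.99406

0.99406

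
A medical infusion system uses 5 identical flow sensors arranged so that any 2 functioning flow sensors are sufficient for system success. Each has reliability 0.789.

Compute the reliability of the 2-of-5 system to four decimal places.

0.9918

R = Σ_{i=2}^{5} C(5,i) p^i (1−p)^{5−i} with p = 0.789
C(5,2)·0.789^2·0.211^3 = 0.058479
C(5,3)·0.789^3·0.211^2 = 0.218673
C(5,4)·0.789^4·0.211^1 = 0.408847
C(5,5)·0.789^5·0.211^0 = 0.305763
Sum = 0.9918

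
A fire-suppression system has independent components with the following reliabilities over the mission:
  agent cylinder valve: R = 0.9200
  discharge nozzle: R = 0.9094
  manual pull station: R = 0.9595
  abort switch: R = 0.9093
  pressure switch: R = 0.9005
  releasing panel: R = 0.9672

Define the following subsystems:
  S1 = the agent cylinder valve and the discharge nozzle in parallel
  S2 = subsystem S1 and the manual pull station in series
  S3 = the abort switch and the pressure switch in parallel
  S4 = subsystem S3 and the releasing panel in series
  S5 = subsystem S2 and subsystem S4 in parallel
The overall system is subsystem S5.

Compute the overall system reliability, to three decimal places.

Parallel (agent cylinder valve and discharge nozzle): 1 − (1 − 0.92000)(1 − 0.90940) = 0.99275
Series ([0.99275] and manual pull station): 0.99275 × 0.95950 = 0.95254
Parallel (abort switch and pressure switch): 1 − (1 − 0.90930)(1 − 0.90050) = 0.99098
Series ([0.99098] and releasing panel): 0.99098 × 0.96720 = 0.95848
Parallel ([0.95254] and [0.95848]): 1 − (1 − 0.95254)(1 − 0.95848) = 0.998

0.998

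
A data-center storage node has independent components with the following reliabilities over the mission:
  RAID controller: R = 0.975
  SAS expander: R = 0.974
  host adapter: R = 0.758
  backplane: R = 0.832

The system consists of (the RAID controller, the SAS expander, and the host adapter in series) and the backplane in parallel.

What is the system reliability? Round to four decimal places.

0.9529

Series (RAID controller, SAS expander, and host adapter): 0.975000 × 0.974000 × 0.758000 = 0.719835
Parallel ([0.719835] and backplane): 1 − (1 − 0.719835)(1 − 0.832000) = 0.9529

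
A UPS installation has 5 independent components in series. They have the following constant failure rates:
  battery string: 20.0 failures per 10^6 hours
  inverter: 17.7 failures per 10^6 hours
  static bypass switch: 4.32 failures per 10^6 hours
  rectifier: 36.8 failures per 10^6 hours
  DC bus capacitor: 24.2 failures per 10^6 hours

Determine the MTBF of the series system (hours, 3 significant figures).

Series of exponential components: λ_sys = Σ λ_i
λ_sys = 0.0000200 + 0.0000177 + 0.00000432 + 0.0000368 + 0.0000242 = 1.0302e-04 /h
MTBF = 1 / λ_sys = 9710 h

9710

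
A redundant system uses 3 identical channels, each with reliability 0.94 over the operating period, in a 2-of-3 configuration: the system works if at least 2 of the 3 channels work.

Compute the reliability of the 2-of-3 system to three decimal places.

0.990

R = Σ_{i=2}^{3} C(3,i) p^i (1−p)^{3−i} with p = 0.94
C(3,2)·0.94^2·0.06^1 = 0.15905
C(3,3)·0.94^3·0.06^0 = 0.83058
Sum = 0.990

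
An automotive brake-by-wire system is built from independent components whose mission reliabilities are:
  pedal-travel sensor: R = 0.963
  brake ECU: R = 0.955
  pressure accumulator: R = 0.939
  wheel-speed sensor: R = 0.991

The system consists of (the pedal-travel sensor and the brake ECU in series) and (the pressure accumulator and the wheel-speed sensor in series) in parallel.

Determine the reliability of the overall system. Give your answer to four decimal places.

Series (pedal-travel sensor and brake ECU): 0.963000 × 0.955000 = 0.919665
Series (pressure accumulator and wheel-speed sensor): 0.939000 × 0.991000 = 0.930549
Parallel ([0.919665] and [0.930549]): 1 − (1 − 0.919665)(1 − 0.930549) = 0.9944

0.9944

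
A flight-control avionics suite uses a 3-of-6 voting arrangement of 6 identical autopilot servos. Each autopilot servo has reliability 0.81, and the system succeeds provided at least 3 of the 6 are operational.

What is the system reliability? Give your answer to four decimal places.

R = Σ_{i=3}^{6} C(6,i) p^i (1−p)^{6−i} with p = 0.81
C(6,3)·0.81^3·0.19^3 = 0.072903
C(6,4)·0.81^4·0.19^2 = 0.233098
C(6,5)·0.81^5·0.19^1 = 0.397493
C(6,6)·0.81^6·0.19^0 = 0.282430
Sum = 0.9859

0.9859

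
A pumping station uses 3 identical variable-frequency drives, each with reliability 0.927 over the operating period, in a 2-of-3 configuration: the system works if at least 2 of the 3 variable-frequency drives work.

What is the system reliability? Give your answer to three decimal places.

R = Σ_{i=2}^{3} C(3,i) p^i (1−p)^{3−i} with p = 0.927
C(3,2)·0.927^2·0.073^1 = 0.18819
C(3,3)·0.927^3·0.073^0 = 0.79660
Sum = 0.985

0.985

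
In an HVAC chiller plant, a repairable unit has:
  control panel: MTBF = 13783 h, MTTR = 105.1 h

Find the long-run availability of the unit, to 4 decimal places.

A(control panel) = MTBF/(MTBF+MTTR) = 13783/(13783+105.1) = 0.9924

0.9924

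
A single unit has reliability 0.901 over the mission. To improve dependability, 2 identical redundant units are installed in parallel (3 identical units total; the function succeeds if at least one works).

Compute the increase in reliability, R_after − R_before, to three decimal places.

R_before = 0.901
R_after = 1 − (1 − 0.901)^3 = 0.999
ΔR = 0.999 − 0.901 = 0.098

0.098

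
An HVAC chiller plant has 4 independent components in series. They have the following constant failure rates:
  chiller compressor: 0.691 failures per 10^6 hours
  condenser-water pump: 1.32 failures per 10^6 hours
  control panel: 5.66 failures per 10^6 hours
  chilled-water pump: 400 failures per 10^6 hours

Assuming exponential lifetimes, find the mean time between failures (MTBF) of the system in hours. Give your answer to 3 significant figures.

Series of exponential components: λ_sys = Σ λ_i
λ_sys = 0.000000691 + 0.00000132 + 0.00000566 + 0.000400 = 4.0767e-04 /h
MTBF = 1 / λ_sys = 2450 h

2450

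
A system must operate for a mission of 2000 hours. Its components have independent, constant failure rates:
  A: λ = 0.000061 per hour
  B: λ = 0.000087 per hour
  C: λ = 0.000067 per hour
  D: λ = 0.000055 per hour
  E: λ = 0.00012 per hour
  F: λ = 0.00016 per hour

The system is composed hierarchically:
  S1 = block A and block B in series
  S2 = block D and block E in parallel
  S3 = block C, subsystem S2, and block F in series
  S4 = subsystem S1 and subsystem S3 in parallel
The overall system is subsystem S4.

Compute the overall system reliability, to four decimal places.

R(A) = exp(−0.000061 × 2000) = 0.885148
R(B) = exp(−0.000087 × 2000) = 0.840297
R(C) = exp(−0.000067 × 2000) = 0.874590
R(D) = exp(−0.000055 × 2000) = 0.895834
R(E) = exp(−0.00012 × 2000) = 0.786628
R(F) = exp(−0.00016 × 2000) = 0.726149
Series (A and B): 0.885148 × 0.840297 = 0.743787
Parallel (D and E): 1 − (1 − 0.895834)(1 − 0.786628) = 0.977774
Series (C, [0.977774], and F): 0.874590 × 0.977774 × 0.726149 = 0.620967
Parallel ([0.743787] and [0.620967]): 1 − (1 − 0.743787)(1 − 0.620967) = 0.9029

0.9029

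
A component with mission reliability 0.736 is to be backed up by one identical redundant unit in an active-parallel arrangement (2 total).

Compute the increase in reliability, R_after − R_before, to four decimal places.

0.1943

R_before = 0.736
R_after = 1 − (1 − 0.736)^2 = 0.9303
ΔR = 0.9303 − 0.736 = 0.1943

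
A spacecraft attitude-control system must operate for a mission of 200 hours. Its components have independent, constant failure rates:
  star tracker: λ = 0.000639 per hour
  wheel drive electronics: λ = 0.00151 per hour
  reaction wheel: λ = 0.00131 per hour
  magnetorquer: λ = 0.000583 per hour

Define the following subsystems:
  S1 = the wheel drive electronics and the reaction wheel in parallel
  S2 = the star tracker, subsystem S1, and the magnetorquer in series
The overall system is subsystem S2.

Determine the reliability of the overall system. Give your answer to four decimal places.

0.7361

R(star tracker) = exp(−0.000639 × 200) = 0.880029
R(wheel drive electronics) = exp(−0.00151 × 200) = 0.739338
R(reaction wheel) = exp(−0.00131 × 200) = 0.769511
R(magnetorquer) = exp(−0.000583 × 200) = 0.889941
Parallel (wheel drive electronics and reaction wheel): 1 − (1 − 0.739338)(1 − 0.769511) = 0.939920
Series (star tracker, [0.939920], and magnetorquer): 0.880029 × 0.939920 × 0.889941 = 0.7361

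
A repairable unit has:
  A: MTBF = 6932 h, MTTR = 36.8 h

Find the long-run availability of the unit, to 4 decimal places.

0.9947

A(A) = MTBF/(MTBF+MTTR) = 6932/(6932+36.8) = 0.9947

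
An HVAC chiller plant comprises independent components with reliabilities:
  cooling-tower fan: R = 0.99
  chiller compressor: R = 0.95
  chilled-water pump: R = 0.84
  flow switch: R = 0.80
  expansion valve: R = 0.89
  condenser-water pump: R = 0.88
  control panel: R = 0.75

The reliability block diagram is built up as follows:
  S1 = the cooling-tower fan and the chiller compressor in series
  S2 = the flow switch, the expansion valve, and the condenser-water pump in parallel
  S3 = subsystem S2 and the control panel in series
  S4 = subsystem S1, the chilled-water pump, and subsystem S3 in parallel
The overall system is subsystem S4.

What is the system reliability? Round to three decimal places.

Series (cooling-tower fan and chiller compressor): 0.99000 × 0.95000 = 0.94050
Parallel (flow switch, expansion valve, and condenser-water pump): 1 − (1 − 0.80000)(1 − 0.89000)(1 − 0.88000) = 0.99736
Series ([0.99736] and control panel): 0.99736 × 0.75000 = 0.74802
Parallel ([0.94050], chilled-water pump, and [0.74802]): 1 − (1 − 0.94050)(1 − 0.84000)(1 − 0.74802) = 0.998

0.998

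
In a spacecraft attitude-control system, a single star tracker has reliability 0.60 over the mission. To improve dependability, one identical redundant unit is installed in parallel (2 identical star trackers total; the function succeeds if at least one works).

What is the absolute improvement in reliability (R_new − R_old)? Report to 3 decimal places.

0.240

R_before = 0.60
R_after = 1 − (1 − 0.60)^2 = 0.840
ΔR = 0.840 − 0.60 = 0.240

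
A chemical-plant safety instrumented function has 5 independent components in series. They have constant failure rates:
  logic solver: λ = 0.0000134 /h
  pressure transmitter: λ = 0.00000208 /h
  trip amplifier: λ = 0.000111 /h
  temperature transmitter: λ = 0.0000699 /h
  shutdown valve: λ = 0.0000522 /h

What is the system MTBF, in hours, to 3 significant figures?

Series of exponential components: λ_sys = Σ λ_i
λ_sys = 0.0000134 + 0.00000208 + 0.000111 + 0.0000699 + 0.0000522 = 2.4858e-04 /h
MTBF = 1 / λ_sys = 4020 h

4020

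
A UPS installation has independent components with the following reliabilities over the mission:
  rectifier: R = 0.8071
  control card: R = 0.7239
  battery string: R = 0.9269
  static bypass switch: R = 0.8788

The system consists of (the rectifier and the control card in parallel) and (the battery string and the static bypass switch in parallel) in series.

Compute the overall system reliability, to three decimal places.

0.938

Parallel (rectifier and control card): 1 − (1 − 0.80710)(1 − 0.72390) = 0.94674
Parallel (battery string and static bypass switch): 1 − (1 − 0.92690)(1 − 0.87880) = 0.99114
Series ([0.94674] and [0.99114]): 0.94674 × 0.99114 = 0.938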